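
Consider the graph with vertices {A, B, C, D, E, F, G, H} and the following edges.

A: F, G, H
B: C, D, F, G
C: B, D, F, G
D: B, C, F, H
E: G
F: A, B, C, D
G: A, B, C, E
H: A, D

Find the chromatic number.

B, C, D, F form a clique, so at least 4 colors are needed.
4 colors suffice: color 1 → {A, C, E}; color 2 → {B, H}; color 3 → {F, G}; color 4 → {D}. No two adjacent vertices share a color.

4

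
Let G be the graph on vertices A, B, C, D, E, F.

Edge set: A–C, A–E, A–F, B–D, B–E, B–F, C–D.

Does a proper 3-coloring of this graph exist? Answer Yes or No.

Yes

The chromatic number is 3. The cycle D-B-F-A-C-D has odd length 5, so it cannot be 2-colored; at least 3 colors are needed.
3 colors suffice: A=1, B=1, C=3, D=2, E=2, F=2.
That is already a proper 3-coloring.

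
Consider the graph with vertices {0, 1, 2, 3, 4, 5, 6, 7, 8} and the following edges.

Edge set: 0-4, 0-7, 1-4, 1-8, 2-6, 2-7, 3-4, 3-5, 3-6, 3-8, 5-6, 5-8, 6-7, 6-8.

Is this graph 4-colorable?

Yes

The chromatic number is 4. 3, 5, 6, 8 are pairwise adjacent (a clique of size 4), so at least 4 colors are needed.
One proper 4-coloring: 0=green, 1=blue, 2=green, 3=blue, 4=red, 5=yellow, 6=red, 7=blue, 8=green.
That is already a proper 4-coloring.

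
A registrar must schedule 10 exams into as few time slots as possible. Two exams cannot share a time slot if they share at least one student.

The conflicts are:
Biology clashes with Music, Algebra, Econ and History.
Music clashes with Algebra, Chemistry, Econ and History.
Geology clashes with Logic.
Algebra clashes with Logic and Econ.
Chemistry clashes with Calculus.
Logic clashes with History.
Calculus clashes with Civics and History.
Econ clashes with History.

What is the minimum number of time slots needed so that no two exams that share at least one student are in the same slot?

4

Biology, Music, Econ, History are mutually in conflict, so at least 4 time slots are needed.
Using 4 time slots: Biology=3, Music=2, Geology=1, Algebra=1, Chemistry=1, Logic=2, Calculus=2, Civics=1, Econ=4, History=1. No two conflicting exams share a time slot.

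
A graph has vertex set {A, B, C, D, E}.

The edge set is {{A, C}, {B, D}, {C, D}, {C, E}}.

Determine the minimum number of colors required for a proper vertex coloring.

A and C are adjacent, so at least 2 colors are needed.
2 colors suffice: A=2, B=1, C=1, D=2, E=2. Every edge joins two different colors.

2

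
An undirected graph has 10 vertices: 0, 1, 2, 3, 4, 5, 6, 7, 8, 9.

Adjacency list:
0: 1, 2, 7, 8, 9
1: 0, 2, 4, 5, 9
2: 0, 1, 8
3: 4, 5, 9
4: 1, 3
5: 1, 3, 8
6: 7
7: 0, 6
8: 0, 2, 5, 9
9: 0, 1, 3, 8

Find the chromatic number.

3

0, 8, 9 are mutually adjacent, so at least 3 colors are needed.
3 colors suffice: 0=blue, 1=red, 2=green, 3=red, 4=blue, 5=blue, 6=blue, 7=red, 8=red, 9=green. Each edge has distinct colors on its endpoints.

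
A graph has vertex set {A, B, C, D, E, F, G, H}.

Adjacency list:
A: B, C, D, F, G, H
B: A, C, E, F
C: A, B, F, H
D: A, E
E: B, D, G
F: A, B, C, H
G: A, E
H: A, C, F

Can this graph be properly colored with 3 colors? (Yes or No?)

No

A, B, C, F are mutually adjacent (a clique of size 4), so at least 4 colors are needed.
So 3 colors are not enough.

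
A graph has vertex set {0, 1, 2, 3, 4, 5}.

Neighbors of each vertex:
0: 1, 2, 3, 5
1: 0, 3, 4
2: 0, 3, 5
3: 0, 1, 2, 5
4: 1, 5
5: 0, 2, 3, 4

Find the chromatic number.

4

0, 2, 3, 5 form a clique, so at least 4 colors are needed.
One proper 4-coloring: 0=green, 1=red, 2=yellow, 3=blue, 4=blue, 5=red. Each edge has distinct colors on its endpoints.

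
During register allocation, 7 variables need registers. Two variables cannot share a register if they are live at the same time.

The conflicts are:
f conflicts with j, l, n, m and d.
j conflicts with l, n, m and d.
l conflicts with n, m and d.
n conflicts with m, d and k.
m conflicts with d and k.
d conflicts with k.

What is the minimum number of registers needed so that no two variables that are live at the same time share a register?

6

f, j, l, n, m, d are mutually in conflict, so at least 6 registers are needed.
6 registers suffice: register 1 → {n}; register 2 → {m}; register 3 → {d}; register 4 → {f, k}; register 5 → {l}; register 6 → {j}. Every pair that conflicts lands in different registers.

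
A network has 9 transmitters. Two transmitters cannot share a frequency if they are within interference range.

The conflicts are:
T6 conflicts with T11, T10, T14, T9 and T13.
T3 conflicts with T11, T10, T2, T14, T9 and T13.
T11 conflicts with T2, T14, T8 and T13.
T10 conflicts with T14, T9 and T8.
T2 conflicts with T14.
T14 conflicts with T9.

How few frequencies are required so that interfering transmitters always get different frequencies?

T6, T10, T14, T9 all conflict with each other, so at least 4 frequencies are needed.
4 frequencies suffice: frequency 1 → {T14, T8, T13}; frequency 2 → {T6, T3}; frequency 3 → {T11, T10}; frequency 4 → {T2, T9}. No two conflicting transmitters share a frequency.

4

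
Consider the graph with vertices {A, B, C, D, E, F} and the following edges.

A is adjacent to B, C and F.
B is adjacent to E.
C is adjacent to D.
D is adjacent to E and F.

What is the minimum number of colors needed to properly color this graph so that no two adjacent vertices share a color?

The cycle B-A-C-D-E-B has odd length 5, so it cannot be 2-colored; at least 3 colors are needed.
3 colors suffice: color red → {A, D}; color blue → {C, E, F}; color green → {B}. Every edge joins two different colors.

3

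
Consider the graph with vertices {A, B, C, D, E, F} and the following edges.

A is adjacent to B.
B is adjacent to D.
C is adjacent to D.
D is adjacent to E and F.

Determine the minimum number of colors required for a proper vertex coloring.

2

A and B are adjacent, so at least 2 colors are needed.
2 colors suffice: color 1 → {A, D}; color 2 → {B, C, E, F}. Every edge joins two different colors.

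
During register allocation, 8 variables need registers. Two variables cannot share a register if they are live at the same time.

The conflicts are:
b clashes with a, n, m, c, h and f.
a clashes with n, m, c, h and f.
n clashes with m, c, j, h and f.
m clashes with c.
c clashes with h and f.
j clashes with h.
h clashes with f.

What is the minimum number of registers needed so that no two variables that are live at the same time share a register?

6

b, a, n, c, h, f pairwise conflict, so at least 6 registers are needed.
6 registers suffice: register 1 → {n}; register 2 → {m, h}; register 3 → {c, j}; register 4 → {a}; register 5 → {b}; register 6 → {f}. Each listed conflict is separated.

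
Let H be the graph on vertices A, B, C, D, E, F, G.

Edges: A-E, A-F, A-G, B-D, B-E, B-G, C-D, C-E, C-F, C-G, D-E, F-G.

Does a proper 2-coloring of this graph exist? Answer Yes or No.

A, F, G form a triangle, so at least 3 colors are needed.
So 2 colors are not enough.

No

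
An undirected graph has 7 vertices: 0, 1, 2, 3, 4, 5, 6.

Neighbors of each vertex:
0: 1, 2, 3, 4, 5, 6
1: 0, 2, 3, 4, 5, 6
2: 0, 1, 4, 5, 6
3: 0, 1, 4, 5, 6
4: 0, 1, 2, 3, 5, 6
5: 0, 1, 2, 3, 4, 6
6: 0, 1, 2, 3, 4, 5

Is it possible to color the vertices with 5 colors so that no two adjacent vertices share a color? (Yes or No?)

0, 1, 2, 4, 5, 6 are mutually adjacent (a clique of size 6), so at least 6 colors are needed.
So 5 colors are not enough.

No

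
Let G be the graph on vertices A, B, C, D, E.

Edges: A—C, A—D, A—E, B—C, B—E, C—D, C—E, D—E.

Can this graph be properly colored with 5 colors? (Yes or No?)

Yes

The chromatic number is 4. A, C, D, E form a clique, so at least 4 colors are needed.
One proper 4-coloring: A=4, B=3, C=2, D=3, E=1.
Since 5 ≥ 4, a proper 5-coloring certainly exists.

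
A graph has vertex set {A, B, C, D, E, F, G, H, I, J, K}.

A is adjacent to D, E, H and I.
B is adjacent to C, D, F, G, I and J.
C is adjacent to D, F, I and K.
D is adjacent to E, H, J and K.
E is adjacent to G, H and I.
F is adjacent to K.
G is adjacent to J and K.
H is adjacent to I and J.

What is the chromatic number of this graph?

A, E, H, I form a clique, so at least 4 colors are needed.
4 colors suffice: color red → {D, F, G, I}; color blue → {B, H, K}; color green → {C, E, J}; color yellow → {A}. Each edge has distinct colors on its endpoints.

4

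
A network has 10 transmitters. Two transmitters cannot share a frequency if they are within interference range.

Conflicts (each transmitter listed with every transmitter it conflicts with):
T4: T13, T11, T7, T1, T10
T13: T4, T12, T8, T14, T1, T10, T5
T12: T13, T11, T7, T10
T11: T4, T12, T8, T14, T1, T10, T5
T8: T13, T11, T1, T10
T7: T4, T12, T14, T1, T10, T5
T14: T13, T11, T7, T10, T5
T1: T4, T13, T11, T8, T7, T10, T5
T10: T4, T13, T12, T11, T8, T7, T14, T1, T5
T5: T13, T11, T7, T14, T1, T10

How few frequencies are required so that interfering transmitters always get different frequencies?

4

T7, T14, T10, T5 are mutually in conflict, so at least 4 frequencies are needed.
Using 4 frequencies: T4=4, T13=2, T12=3, T11=2, T8=4, T7=2, T14=3, T1=3, T10=1, T5=4. No two conflicting transmitters share a frequency.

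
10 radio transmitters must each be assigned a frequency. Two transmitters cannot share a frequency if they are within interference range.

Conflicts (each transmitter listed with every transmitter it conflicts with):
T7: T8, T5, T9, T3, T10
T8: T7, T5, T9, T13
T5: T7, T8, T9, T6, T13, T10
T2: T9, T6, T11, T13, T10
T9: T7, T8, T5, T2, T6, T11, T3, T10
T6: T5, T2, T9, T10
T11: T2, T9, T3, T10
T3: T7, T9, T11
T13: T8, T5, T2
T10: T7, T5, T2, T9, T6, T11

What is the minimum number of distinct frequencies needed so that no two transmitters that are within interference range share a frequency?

T2, T9, T11, T10 are mutually in conflict, so at least 4 frequencies are needed.
4 frequencies suffice: frequency 1 → {T9, T13}; frequency 2 → {T5, T2, T3}; frequency 3 → {T8, T10}; frequency 4 → {T7, T6, T11}. Every pair that conflicts lands in different frequencies.

4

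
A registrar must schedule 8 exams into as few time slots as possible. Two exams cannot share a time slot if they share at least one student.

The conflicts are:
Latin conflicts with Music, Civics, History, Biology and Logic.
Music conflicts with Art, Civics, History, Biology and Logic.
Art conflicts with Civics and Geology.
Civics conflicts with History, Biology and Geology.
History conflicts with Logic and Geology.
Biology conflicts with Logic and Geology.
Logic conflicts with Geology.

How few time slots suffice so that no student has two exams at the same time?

4

Latin, Music, Civics, Biology all conflict with each other, so at least 4 time slots are needed.
Using 4 time slots: Latin=4, Music=1, Art=3, Civics=2, History=3, Biology=3, Logic=2, Geology=1. No two conflicting exams share a time slot.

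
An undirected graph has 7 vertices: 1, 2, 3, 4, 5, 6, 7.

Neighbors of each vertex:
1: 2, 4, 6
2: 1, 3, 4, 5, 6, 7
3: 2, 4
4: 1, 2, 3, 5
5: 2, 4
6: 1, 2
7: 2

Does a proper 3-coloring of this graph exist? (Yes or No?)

The chromatic number is 3. 1, 2, 4 form a triangle, so at least 3 colors are needed.
One proper 3-coloring: 1=green, 2=red, 3=green, 4=blue, 5=green, 6=blue, 7=blue.
That is already a proper 3-coloring.

Yes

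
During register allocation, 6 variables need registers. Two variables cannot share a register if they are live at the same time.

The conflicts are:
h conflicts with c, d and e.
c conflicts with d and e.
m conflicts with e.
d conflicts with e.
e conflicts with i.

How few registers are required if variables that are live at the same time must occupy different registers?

4

h, c, d, e are mutually in conflict, so at least 4 registers are needed.
4 registers suffice: register 1 → {e}; register 2 → {c, m, i}; register 3 → {h}; register 4 → {d}. Each listed conflict is separated.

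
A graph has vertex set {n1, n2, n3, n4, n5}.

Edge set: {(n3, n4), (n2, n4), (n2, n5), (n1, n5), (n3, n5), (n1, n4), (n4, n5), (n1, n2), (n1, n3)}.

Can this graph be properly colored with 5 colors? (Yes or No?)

The chromatic number is 4. n1, n2, n4, n5 form a clique, so at least 4 colors are needed.
4 colors suffice: n1=2, n2=4, n3=4, n4=3, n5=1.
Since 5 ≥ 4, a proper 5-coloring certainly exists.

Yes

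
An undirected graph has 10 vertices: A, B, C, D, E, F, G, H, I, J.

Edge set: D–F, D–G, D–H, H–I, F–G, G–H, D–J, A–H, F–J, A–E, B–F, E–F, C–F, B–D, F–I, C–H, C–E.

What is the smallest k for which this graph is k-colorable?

3

B, D, F are pairwise adjacent, so at least 3 colors are needed.
3 colors suffice: color 1 → {F, H}; color 2 → {D, E, I}; color 3 → {A, B, C, G, J}. No two adjacent vertices share a color.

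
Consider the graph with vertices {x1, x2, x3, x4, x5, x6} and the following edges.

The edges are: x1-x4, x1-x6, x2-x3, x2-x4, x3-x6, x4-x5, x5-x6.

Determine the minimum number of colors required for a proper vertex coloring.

The cycle x6-x5-x4-x2-x3-x6 has odd length 5, so it cannot be 2-colored; at least 3 colors are needed.
A valid assignment using 3 colors: x1=2, x2=2, x3=3, x4=1, x5=2, x6=1. Each edge has distinct colors on its endpoints.

3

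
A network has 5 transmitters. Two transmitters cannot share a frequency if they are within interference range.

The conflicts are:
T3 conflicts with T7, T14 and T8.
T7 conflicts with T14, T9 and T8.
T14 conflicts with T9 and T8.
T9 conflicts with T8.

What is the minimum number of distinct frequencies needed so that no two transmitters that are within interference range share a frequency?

4

T7, T14, T9, T8 all conflict with each other, so at least 4 frequencies are needed.
4 frequencies suffice: frequency 1 → {T8}; frequency 2 → {T14}; frequency 3 → {T7}; frequency 4 → {T3, T9}. No two conflicting transmitters share a frequency.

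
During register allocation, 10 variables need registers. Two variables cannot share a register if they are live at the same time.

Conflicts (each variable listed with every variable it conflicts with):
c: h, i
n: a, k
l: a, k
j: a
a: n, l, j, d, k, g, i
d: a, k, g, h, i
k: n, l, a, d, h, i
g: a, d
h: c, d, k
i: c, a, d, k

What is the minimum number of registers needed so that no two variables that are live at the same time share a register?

a, d, k, i all conflict with each other, so at least 4 registers are needed.
4 registers suffice: register 1 → {a, h}; register 2 → {c, j, k, g}; register 3 → {n, l, d}; register 4 → {i}. Every pair that conflicts lands in different registers.

4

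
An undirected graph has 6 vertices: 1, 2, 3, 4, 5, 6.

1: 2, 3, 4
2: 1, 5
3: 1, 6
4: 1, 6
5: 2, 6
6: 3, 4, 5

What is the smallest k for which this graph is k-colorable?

The cycle 5-6-3-1-2-5 has odd length 5, so it cannot be 2-colored; at least 3 colors are needed.
One proper 3-coloring: 1=a, 2=b, 3=b, 4=b, 5=c, 6=a. Every edge joins two different colors.

3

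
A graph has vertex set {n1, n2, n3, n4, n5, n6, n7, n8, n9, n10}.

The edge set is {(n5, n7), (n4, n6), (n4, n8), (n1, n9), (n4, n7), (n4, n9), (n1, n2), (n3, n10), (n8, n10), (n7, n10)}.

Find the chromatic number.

n4 and n7 are adjacent, so at least 2 colors are needed.
2 colors suffice: color R → {n1, n4, n5, n10}; color B → {n2, n3, n6, n7, n8, n9}. Every edge joins two different colors.

2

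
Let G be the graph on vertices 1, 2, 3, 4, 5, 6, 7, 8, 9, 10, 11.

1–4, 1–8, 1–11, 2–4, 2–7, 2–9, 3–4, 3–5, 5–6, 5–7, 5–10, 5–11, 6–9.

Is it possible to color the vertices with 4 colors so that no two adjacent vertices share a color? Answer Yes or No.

Yes

The chromatic number is 3. The cycle 7-2-9-6-5-7 has odd length 5, so it cannot be 2-colored; at least 3 colors are needed.
3 colors suffice: 1=red, 2=red, 3=green, 4=blue, 5=red, 6=green, 7=blue, 8=blue, 9=blue, 10=blue, 11=blue.
Since 4 ≥ 3, a proper 4-coloring certainly exists.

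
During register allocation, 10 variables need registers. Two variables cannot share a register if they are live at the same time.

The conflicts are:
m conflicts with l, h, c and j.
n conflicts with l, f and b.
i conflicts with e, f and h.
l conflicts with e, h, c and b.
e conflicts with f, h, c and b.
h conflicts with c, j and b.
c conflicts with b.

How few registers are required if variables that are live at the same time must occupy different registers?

l, e, h, c, b are mutually in conflict, so at least 5 registers are needed.
Using 5 registers: m=3, n=1, i=2, l=2, e=3, f=4, h=1, c=4, j=2, b=5. No two conflicting variables share a register.

5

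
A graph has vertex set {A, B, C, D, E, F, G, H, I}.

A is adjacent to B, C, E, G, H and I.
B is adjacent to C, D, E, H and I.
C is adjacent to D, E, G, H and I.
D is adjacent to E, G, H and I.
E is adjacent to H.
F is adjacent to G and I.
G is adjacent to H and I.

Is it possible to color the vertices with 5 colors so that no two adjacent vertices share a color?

Yes

The chromatic number is 5. B, C, D, E, H form a clique, so at least 5 colors are needed.
5 colors suffice: color 1 → {C, F}; color 2 → {B, G}; color 3 → {A, D}; color 4 → {H, I}; color 5 → {E}.
That is already a proper 5-coloring.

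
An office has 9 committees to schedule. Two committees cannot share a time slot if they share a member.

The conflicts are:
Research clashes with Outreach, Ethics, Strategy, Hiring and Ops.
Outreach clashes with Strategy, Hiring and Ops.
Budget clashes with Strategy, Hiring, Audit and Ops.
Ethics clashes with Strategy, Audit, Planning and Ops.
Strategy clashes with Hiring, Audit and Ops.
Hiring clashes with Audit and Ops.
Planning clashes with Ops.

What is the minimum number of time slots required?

Research, Outreach, Strategy, Hiring, Ops pairwise conflict, so at least 5 time slots are needed.
5 time slots suffice: time slot 1 → {Strategy, Planning}; time slot 2 → {Audit, Ops}; time slot 3 → {Ethics, Hiring}; time slot 4 → {Research, Budget}; time slot 5 → {Outreach}. Each listed conflict is separated.

5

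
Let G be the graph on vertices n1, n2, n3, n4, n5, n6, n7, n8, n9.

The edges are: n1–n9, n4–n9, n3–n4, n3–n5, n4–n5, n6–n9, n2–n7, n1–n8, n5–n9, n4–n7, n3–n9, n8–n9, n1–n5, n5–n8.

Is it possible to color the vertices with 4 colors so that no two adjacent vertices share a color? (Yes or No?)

Yes

The chromatic number is 4. n1, n5, n8, n9 are mutually adjacent (a clique of size 4), so at least 4 colors are needed.
One proper 4-coloring: n1=yellow, n2=blue, n3=yellow, n4=green, n5=blue, n6=blue, n7=red, n8=green, n9=red.
That is already a proper 4-coloring.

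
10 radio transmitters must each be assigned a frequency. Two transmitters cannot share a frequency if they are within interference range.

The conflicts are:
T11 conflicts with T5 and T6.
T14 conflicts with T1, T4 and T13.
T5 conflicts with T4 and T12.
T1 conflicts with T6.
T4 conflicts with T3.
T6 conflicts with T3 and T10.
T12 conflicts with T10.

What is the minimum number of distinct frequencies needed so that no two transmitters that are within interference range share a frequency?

3

The cycle T14-T4-T3-T6-T1-T14 has odd length 5, so it cannot be 2-colored; at least 3 frequencies are needed.
Using 3 frequencies: T11=2, T14=1, T5=1, T1=2, T4=2, T6=1, T12=2, T3=3, T10=3, T13=2. Every pair that conflicts lands in different frequencies.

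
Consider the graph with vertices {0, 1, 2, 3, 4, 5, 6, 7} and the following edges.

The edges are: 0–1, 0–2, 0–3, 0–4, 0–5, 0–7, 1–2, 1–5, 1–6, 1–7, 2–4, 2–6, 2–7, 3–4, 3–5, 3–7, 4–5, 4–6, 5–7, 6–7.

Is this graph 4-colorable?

The chromatic number is 4. 0, 3, 4, 5 form a clique, so at least 4 colors are needed.
A valid assignment using 4 colors: 0=red, 1=yellow, 2=green, 3=yellow, 4=blue, 5=green, 6=red, 7=blue.
That is already a proper 4-coloring.

Yes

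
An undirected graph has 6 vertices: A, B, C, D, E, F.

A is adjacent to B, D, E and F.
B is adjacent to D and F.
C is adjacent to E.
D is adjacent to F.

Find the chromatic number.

4

A, B, D, F form a clique, so at least 4 colors are needed.
4 colors suffice: color 1 → {A, C}; color 2 → {D, E}; color 3 → {B}; color 4 → {F}. Each edge has distinct colors on its endpoints.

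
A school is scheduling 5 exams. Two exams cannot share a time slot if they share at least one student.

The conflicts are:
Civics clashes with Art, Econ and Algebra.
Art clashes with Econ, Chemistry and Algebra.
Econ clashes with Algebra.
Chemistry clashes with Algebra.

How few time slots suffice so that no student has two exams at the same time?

4

Civics, Art, Econ, Algebra all conflict with each other, so at least 4 time slots are needed.
A valid assignment using 4 time slots: Civics=3, Art=1, Econ=4, Chemistry=3, Algebra=2. No two conflicting exams share a time slot.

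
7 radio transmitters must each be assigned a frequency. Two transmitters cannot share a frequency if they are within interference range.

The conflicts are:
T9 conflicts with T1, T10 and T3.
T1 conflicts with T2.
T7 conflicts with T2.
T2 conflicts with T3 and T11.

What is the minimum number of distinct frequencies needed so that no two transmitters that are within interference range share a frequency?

2

T1 and T2 conflict, so at least 2 frequencies are needed.
2 frequencies suffice: frequency 1 → {T9, T2}; frequency 2 → {T1, T7, T10, T3, T11}. Every pair that conflicts lands in different frequencies.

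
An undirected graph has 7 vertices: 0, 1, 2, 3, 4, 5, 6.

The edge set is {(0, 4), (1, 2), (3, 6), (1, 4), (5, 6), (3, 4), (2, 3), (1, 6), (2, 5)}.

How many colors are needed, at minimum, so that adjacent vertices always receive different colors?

5 and 6 are adjacent, so at least 2 colors are needed.
One proper 2-coloring: 0=a, 1=a, 2=b, 3=a, 4=b, 5=a, 6=b. No two adjacent vertices share a color.

2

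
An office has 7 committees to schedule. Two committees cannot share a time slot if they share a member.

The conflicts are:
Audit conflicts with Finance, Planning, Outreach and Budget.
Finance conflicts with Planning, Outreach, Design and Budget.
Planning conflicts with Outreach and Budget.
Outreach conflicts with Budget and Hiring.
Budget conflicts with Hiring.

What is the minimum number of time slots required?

5

Audit, Finance, Planning, Outreach, Budget are mutually in conflict, so at least 5 time slots are needed.
5 time slots suffice: time slot 1 → {Outreach, Design}; time slot 2 → {Finance, Hiring}; time slot 3 → {Budget}; time slot 4 → {Planning}; time slot 5 → {Audit}. Every pair that conflicts lands in different time slots.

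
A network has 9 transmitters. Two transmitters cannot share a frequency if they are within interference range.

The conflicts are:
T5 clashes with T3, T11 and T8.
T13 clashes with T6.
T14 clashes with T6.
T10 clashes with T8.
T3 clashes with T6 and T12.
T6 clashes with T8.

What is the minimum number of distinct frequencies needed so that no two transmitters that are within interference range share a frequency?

T5 and T8 conflict, so at least 2 frequencies are needed.
2 frequencies suffice: frequency 1 → {T5, T10, T6, T12}; frequency 2 → {T13, T14, T3, T11, T8}. Each listed conflict is separated.

2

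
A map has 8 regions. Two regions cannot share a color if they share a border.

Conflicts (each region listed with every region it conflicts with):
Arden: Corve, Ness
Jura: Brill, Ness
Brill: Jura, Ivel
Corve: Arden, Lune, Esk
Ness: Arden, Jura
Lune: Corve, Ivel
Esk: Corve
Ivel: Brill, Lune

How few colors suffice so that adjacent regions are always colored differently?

3

The cycle Arden-Ness-Jura-Brill-Ivel-Lune-Corve-Arden has odd length 7, so it cannot be 2-colored; at least 3 colors are needed.
3 colors suffice: color 1 → {Brill, Corve, Ness}; color 2 → {Arden, Jura, Lune, Esk}; color 3 → {Ivel}. Each listed conflict is separated.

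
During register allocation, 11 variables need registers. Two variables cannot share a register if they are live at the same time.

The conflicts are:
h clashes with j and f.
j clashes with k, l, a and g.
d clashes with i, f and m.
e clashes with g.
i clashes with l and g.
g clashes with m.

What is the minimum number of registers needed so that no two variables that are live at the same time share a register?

2

j and k conflict, so at least 2 registers are needed.
2 registers suffice: register 1 → {j, e, i, f, m}; register 2 → {h, d, k, l, a, g}. Every pair that conflicts lands in different registers.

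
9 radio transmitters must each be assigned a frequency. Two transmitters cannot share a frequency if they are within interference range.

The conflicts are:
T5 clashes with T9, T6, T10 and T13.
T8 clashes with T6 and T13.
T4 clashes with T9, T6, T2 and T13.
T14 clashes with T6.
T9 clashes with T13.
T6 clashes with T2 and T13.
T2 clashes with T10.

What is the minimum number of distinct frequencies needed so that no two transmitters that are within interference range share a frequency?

T8, T6, T13 pairwise conflict, so at least 3 frequencies are needed.
3 frequencies suffice: T5=3, T8=3, T4=3, T14=2, T9=1, T6=1, T2=2, T10=1, T13=2. No two conflicting transmitters share a frequency.

3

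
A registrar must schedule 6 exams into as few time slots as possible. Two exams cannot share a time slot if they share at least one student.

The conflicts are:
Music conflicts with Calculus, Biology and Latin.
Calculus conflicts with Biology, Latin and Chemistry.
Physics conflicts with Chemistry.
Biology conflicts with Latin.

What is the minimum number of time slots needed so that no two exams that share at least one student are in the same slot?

4

Music, Calculus, Biology, Latin pairwise conflict, so at least 4 time slots are needed.
4 time slots suffice: time slot 1 → {Calculus, Physics}; time slot 2 → {Biology, Chemistry}; time slot 3 → {Latin}; time slot 4 → {Music}. Every pair that conflicts lands in different time slots.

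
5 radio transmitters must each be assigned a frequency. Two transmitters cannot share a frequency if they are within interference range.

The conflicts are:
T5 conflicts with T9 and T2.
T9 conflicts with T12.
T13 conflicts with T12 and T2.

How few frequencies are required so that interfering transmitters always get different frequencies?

The cycle T9-T12-T13-T2-T5-T9 has odd length 5, so it cannot be 2-colored; at least 3 frequencies are needed.
3 frequencies suffice: frequency 1 → {T5, T13}; frequency 2 → {T9, T2}; frequency 3 → {T12}. No two conflicting transmitters share a frequency.

3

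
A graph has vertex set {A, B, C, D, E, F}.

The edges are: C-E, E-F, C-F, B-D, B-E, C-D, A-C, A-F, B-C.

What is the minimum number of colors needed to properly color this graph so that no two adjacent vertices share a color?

3

A, C, F are pairwise adjacent, so at least 3 colors are needed.
One proper 3-coloring: A=3, B=2, C=1, D=3, E=3, F=2. Each edge has distinct colors on its endpoints.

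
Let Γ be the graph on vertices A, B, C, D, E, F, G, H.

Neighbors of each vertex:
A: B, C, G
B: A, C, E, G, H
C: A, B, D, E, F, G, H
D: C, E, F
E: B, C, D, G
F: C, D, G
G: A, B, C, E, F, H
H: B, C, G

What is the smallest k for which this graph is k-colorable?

A, B, C, G are pairwise adjacent (a clique of size 4), so at least 4 colors are needed.
4 colors suffice: color 1 → {C}; color 2 → {D, G}; color 3 → {B, F}; color 4 → {A, E, H}. Each edge has distinct colors on its endpoints.

4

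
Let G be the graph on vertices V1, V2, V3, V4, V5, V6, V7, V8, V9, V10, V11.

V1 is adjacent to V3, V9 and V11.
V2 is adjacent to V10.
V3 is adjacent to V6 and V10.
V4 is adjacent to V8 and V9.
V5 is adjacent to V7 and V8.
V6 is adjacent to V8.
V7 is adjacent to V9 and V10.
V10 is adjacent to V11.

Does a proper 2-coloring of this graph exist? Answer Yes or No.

The cycle V9-V7-V10-V11-V1-V9 has odd length 5, so it cannot be 2-colored; at least 3 colors are needed.
So 2 colors are not enough.

No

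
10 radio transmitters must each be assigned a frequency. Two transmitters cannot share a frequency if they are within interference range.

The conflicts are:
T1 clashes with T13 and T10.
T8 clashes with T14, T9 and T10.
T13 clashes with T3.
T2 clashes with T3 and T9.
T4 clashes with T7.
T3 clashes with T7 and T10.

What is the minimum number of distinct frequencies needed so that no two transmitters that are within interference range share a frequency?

3

The cycle T10-T8-T9-T2-T3-T10 has odd length 5, so it cannot be 2-colored; at least 3 frequencies are needed.
3 frequencies suffice: frequency 1 → {T1, T8, T4, T3}; frequency 2 → {T13, T14, T7, T9, T10}; frequency 3 → {T2}. Every pair that conflicts lands in different frequencies.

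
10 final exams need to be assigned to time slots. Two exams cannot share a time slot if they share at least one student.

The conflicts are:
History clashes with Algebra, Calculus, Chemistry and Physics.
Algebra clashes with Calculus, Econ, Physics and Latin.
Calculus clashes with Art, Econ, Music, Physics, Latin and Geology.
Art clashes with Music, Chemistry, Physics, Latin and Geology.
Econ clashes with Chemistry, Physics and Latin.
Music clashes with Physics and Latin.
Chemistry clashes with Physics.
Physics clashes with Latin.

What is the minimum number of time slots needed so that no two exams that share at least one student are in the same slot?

5

Calculus, Art, Music, Physics, Latin pairwise conflict, so at least 5 time slots are needed.
5 time slots suffice: time slot 1 → {Physics, Geology}; time slot 2 → {Calculus, Chemistry}; time slot 3 → {History, Latin}; time slot 4 → {Algebra, Art}; time slot 5 → {Econ, Music}. Each listed conflict is separated.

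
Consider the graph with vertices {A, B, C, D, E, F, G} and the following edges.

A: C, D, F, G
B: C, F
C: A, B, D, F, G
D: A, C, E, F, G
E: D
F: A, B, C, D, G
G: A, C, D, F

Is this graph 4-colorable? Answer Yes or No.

A, C, D, F, G are mutually adjacent (a clique of size 5), so at least 5 colors are needed.
So 4 colors are not enough.

No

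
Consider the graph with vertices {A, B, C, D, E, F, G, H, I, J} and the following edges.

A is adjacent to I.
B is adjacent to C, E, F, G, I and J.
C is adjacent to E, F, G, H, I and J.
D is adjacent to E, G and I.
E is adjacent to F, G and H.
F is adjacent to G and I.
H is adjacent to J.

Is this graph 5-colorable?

Yes

The chromatic number is 5. B, C, E, F, G are mutually adjacent (a clique of size 5), so at least 5 colors are needed.
One proper 5-coloring: A=1, B=2, C=1, D=1, E=3, F=5, G=4, H=2, I=3, J=3.
That is already a proper 5-coloring.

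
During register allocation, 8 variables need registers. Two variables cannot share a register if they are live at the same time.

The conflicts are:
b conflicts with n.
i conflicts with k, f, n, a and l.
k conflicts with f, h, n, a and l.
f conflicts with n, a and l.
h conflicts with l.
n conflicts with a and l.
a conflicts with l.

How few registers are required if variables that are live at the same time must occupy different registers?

i, k, f, n, a, l all conflict with each other, so at least 6 registers are needed.
Using 6 registers: b=1, i=6, k=3, f=4, h=2, n=2, a=5, l=1. No two conflicting variables share a register.

6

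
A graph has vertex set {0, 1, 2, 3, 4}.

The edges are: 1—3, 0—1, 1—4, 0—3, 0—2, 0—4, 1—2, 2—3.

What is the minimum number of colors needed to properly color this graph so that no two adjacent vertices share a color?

4

0, 1, 2, 3 are mutually adjacent (a clique of size 4), so at least 4 colors are needed.
4 colors suffice: 0=b, 1=a, 2=d, 3=c, 4=c. Every edge joins two different colors.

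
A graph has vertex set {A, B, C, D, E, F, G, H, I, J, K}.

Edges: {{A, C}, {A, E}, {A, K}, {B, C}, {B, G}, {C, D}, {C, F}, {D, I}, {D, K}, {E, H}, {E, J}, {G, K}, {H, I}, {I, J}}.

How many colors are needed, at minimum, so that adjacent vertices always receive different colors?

The cycle G-B-C-D-K-G has odd length 5, so it cannot be 2-colored; at least 3 colors are needed.
3 colors suffice: A=2, B=2, C=1, D=2, E=1, F=2, G=3, H=2, I=1, J=2, K=1. Every edge joins two different colors.

3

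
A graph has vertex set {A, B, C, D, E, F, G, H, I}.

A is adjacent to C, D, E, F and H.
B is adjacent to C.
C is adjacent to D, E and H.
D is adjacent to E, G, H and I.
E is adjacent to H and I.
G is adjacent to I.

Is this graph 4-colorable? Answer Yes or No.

A, C, D, E, H form a clique, so at least 5 colors are needed.
So 4 colors are not enough.

No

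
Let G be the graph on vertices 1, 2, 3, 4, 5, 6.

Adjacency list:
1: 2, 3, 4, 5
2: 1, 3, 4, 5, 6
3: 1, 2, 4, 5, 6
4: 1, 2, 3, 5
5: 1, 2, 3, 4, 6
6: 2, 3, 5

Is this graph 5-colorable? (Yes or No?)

Yes

The chromatic number is 5. 1, 2, 3, 4, 5 are mutually adjacent (a clique of size 5), so at least 5 colors are needed.
5 colors suffice: color a → {2}; color b → {3}; color c → {5}; color d → {1, 6}; color e → {4}.
That is already a proper 5-coloring.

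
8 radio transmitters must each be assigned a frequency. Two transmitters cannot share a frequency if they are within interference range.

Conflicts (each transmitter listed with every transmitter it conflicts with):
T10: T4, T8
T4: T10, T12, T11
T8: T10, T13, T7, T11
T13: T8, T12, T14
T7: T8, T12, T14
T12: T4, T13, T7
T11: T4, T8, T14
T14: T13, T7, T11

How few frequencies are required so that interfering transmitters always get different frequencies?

3

The cycle T12-T4-T10-T8-T13-T12 has odd length 5, so it cannot be 2-colored; at least 3 frequencies are needed.
Using 3 frequencies: T10=3, T4=2, T8=1, T13=2, T7=2, T12=1, T11=3, T14=1. No two conflicting transmitters share a frequency.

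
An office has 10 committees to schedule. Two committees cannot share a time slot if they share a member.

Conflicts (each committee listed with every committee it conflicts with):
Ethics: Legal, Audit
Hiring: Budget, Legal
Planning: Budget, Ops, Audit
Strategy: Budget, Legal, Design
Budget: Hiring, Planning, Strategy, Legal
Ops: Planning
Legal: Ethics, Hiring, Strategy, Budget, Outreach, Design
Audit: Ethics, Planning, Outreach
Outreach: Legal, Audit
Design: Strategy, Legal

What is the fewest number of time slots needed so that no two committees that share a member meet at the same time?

Strategy, Budget, Legal pairwise conflict, so at least 3 time slots are needed.
A valid assignment using 3 time slots: Ethics=2, Hiring=3, Planning=3, Strategy=3, Budget=2, Ops=1, Legal=1, Audit=1, Outreach=2, Design=2. No two conflicting committees share a time slot.

3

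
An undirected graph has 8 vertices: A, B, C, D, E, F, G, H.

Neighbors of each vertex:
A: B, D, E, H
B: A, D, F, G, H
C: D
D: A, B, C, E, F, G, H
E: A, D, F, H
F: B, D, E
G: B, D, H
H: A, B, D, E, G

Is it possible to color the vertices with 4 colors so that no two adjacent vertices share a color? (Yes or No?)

Yes

The chromatic number is 4. B, D, G, H are pairwise adjacent (a clique of size 4), so at least 4 colors are needed.
4 colors suffice: color 1 → {D}; color 2 → {C, F, H}; color 3 → {B, E}; color 4 → {A, G}.
That is already a proper 4-coloring.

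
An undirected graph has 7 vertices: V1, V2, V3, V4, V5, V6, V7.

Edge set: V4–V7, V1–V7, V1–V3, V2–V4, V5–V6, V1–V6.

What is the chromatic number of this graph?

V5 and V6 are adjacent, so at least 2 colors are needed.
One proper 2-coloring: V1=1, V2=2, V3=2, V4=1, V5=1, V6=2, V7=2. Every edge joins two different colors.

2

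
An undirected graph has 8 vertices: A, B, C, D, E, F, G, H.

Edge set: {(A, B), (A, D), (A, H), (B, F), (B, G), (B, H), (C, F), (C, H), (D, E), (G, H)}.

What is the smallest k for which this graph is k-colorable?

3

A, B, H are mutually adjacent, so at least 3 colors are needed.
3 colors suffice: color 1 → {B, C, D}; color 2 → {E, F, H}; color 3 → {A, G}. Each edge has distinct colors on its endpoints.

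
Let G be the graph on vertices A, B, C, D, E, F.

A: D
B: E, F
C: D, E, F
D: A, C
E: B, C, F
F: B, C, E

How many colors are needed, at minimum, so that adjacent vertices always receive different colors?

C, E, F form a triangle, so at least 3 colors are needed.
3 colors suffice: color red → {D, E}; color blue → {A, B, C}; color green → {F}. No two adjacent vertices share a color.

3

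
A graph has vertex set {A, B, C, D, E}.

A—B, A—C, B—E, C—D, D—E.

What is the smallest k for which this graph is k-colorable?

3

The cycle A-B-E-D-C-A has odd length 5, so it cannot be 2-colored; at least 3 colors are needed.
A valid assignment using 3 colors: A=3, B=2, C=1, D=2, E=1. No two adjacent vertices share a color.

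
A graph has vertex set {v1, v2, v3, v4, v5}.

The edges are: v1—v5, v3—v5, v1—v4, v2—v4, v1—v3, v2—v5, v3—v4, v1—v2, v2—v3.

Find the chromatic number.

v1, v2, v3, v4 form a clique, so at least 4 colors are needed.
4 colors suffice: color 1 → {v1}; color 2 → {v3}; color 3 → {v2}; color 4 → {v4, v5}. Each edge has distinct colors on its endpoints.

4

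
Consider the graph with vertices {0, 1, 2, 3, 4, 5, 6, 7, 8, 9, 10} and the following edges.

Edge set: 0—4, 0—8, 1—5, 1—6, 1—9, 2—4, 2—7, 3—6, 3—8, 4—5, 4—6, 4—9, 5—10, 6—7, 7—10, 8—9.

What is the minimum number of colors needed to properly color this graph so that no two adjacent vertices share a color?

3

The cycle 4-5-10-7-6-4 has odd length 5, so it cannot be 2-colored; at least 3 colors are needed.
3 colors suffice: color a → {1, 4, 7, 8}; color b → {0, 2, 5, 6, 9}; color c → {3, 10}. Every edge joins two different colors.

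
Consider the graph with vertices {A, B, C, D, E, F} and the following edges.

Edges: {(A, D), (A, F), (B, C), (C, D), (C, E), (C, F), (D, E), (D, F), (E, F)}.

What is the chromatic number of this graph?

C, D, E, F are pairwise adjacent (a clique of size 4), so at least 4 colors are needed.
One proper 4-coloring: A=red, B=blue, C=red, D=blue, E=yellow, F=green. Every edge joins two different colors.

4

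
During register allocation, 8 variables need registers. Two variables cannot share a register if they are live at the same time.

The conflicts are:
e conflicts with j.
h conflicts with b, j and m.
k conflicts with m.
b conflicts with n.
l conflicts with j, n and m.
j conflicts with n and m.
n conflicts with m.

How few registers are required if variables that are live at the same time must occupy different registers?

l, j, n, m are mutually in conflict, so at least 4 registers are needed.
4 registers suffice: register 1 → {e, b, m}; register 2 → {k, j}; register 3 → {h, n}; register 4 → {l}. Each listed conflict is separated.

4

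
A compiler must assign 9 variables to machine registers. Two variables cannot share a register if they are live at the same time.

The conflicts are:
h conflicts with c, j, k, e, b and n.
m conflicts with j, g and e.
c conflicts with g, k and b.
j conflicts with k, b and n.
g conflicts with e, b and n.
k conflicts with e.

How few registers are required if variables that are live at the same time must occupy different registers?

h, j, k are mutually in conflict, so at least 3 registers are needed.
3 registers suffice: register 1 → {h, g}; register 2 → {c, j, e}; register 3 → {m, k, b, n}. Every pair that conflicts lands in different registers.

3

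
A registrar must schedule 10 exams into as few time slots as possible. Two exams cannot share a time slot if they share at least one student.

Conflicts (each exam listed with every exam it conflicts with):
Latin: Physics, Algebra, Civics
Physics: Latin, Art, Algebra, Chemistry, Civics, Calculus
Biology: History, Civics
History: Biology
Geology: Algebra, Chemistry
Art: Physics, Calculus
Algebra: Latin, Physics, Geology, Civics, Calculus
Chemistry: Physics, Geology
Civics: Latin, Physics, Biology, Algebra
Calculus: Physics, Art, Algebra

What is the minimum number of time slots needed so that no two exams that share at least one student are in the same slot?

4

Latin, Physics, Algebra, Civics are mutually in conflict, so at least 4 time slots are needed.
A valid assignment using 4 time slots: Latin=4, Physics=1, Biology=1, History=2, Geology=1, Art=2, Algebra=2, Chemistry=2, Civics=3, Calculus=3. Each listed conflict is separated.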